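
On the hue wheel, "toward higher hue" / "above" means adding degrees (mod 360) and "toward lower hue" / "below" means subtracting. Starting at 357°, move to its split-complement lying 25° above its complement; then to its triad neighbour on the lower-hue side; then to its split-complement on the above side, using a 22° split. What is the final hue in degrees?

split-comp 25° ↑ +205°: 357 + 205 = 562 → 562 − 360 = 202°
triadic ↓ −120°: 202 − 120 = 82°
split-comp 22° ↑ +202°: 82 + 202 = 284°

284°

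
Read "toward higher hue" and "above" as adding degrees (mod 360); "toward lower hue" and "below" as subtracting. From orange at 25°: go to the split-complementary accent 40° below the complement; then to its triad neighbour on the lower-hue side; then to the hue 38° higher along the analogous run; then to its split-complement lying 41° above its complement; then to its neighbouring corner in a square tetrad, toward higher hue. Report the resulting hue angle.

34°

25 + 140 = 165°   (split-comp 40° ↓)
165 − 120 = 45°   (triadic ↓)
45 + 38 = 83°   (analog 38° ↑)
83 + 221 = 304°   (split-comp 41° ↑)
304 + 90 = 394 → 394 − 360 = 34°   (square ↑)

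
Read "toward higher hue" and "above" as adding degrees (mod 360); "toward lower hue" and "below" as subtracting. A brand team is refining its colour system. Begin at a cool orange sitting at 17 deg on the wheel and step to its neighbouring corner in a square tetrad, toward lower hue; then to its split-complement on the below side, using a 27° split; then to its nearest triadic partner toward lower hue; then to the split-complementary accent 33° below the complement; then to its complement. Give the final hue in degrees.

287°

−90° (square ↓): 17 − 90 = -73 → -73 + 360 = 287°
+153° (split-comp 27° ↓): 287 + 153 = 440 → 440 − 360 = 80°
−120° (triadic ↓): 80 − 120 = -40 → -40 + 360 = 320°
+147° (split-comp 33° ↓): 320 + 147 = 467 → 467 − 360 = 107°
+180° (complement): 107 + 180 = 287°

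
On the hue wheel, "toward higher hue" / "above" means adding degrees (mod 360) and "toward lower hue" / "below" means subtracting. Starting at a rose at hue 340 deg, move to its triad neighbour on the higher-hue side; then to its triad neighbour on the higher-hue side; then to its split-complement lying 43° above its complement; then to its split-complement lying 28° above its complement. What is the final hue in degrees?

+120° (triadic ↑): 340 + 120 = 460 → 460 − 360 = 100°
+120° (triadic ↑): 100 + 120 = 220°
+223° (split-comp 43° ↑): 220 + 223 = 443 → 443 − 360 = 83°
+208° (split-comp 28° ↑): 83 + 208 = 291°

291°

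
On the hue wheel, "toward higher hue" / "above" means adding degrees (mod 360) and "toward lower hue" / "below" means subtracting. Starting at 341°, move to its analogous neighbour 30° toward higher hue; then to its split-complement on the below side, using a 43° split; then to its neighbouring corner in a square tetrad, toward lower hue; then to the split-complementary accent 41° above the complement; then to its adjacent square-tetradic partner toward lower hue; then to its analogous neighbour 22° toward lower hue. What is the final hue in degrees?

167°

analog 30° ↑ +30°: 341 + 30 = 371 → 371 − 360 = 11°
split-comp 43° ↓ +137°: 11 + 137 = 148°
square ↓ −90°: 148 − 90 = 58°
split-comp 41° ↑ +221°: 58 + 221 = 279°
square ↓ −90°: 279 − 90 = 189°
analog 22° ↓ −22°: 189 − 22 = 167°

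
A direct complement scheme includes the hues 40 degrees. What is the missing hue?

The complement sits 180° across the wheel.
The full set through 40° is {40°, 220°}.
Given {40°}, the missing hue is 220°.

220°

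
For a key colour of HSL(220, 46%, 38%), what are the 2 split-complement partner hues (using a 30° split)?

Split-complementary hues sit 30° either side of the complement.
Complement of 220°: 220 + 180 = 400 → 400 − 360 = 40°
40 − 30 = 10°
40 + 30 = 70°

10° and 70°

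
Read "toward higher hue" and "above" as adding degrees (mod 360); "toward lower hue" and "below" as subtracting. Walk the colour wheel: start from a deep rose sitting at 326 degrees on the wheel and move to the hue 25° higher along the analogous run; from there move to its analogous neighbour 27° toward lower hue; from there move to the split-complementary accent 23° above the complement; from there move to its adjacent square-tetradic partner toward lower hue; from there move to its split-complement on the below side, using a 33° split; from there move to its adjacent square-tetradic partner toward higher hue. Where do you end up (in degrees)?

314°

326 + 25 = 351°   (analog 25° ↑)
351 − 27 = 324°   (analog 27° ↓)
324 + 203 = 527 → 527 − 360 = 167°   (split-comp 23° ↑)
167 − 90 = 77°   (square ↓)
77 + 147 = 224°   (split-comp 33° ↓)
224 + 90 = 314°   (square ↑)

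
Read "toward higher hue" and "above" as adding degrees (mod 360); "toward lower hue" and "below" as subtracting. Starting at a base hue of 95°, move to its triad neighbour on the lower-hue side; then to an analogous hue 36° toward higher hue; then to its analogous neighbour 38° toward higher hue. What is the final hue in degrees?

49°

triadic ↓ −120°: 95 − 120 = -25 → -25 + 360 = 335°
analog 36° ↑ +36°: 335 + 36 = 371 → 371 − 360 = 11°
analog 38° ↑ +38°: 11 + 38 = 49°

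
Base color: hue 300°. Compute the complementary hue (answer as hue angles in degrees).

120°

The complement sits 180° across the wheel.
300 + 180 = 480 → 480 − 360 = 120°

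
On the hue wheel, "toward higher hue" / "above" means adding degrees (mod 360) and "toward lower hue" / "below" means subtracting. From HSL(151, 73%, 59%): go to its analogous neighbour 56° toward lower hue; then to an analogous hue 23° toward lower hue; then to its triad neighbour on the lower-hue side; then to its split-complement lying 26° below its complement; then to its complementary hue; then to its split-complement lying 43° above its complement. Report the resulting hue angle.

149°

−56° (analog 56° ↓): 151 − 56 = 95°
−23° (analog 23° ↓): 95 − 23 = 72°
−120° (triadic ↓): 72 − 120 = -48 → -48 + 360 = 312°
+154° (split-comp 26° ↓): 312 + 154 = 466 → 466 − 360 = 106°
+180° (complement): 106 + 180 = 286°
+223° (split-comp 43° ↑): 286 + 223 = 509 → 509 − 360 = 149°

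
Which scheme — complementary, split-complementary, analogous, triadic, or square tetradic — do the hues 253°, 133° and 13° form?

Sort the hues: 13°, 133°, 253°.
Successive gaps around the wheel: 120°, 120°, 120°.
Three hues equally spaced 120° apart form a triad.

triadic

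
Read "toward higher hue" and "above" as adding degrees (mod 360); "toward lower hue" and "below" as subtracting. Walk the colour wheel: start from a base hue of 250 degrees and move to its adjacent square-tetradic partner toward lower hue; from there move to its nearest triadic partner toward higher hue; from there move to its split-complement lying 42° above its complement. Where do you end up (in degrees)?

142°

−90° (square ↓): 250 − 90 = 160°
+120° (triadic ↑): 160 + 120 = 280°
+222° (split-comp 42° ↑): 280 + 222 = 502 → 502 − 360 = 142°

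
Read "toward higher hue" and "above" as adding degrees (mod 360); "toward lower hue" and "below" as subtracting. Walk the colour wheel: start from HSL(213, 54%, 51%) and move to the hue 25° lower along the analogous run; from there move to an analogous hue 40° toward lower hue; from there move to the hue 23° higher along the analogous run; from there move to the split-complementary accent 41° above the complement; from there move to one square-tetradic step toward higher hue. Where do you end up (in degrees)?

122°

213 − 25 = 188°   (analog 25° ↓)
188 − 40 = 148°   (analog 40° ↓)
148 + 23 = 171°   (analog 23° ↑)
171 + 221 = 392 → 392 − 360 = 32°   (split-comp 41° ↑)
32 + 90 = 122°   (square ↑)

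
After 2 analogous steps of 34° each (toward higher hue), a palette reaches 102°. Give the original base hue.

34°

2 steps of 34° (toward higher hue) give a net shift of +68°.
Start = end − shift: 102 − 68 = 34°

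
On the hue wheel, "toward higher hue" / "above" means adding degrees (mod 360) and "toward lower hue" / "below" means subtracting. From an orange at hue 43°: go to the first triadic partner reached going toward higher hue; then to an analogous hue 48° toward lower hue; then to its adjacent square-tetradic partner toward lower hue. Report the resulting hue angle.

25°

43 + 120 = 163°   (triadic ↑)
163 − 48 = 115°   (analog 48° ↓)
115 − 90 = 25°   (square ↓)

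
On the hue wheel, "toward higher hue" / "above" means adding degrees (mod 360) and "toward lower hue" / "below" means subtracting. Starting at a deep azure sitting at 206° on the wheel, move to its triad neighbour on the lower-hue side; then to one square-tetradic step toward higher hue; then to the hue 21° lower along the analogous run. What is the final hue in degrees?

155°

206 − 120 = 86°   (triadic ↓)
86 + 90 = 176°   (square ↑)
176 − 21 = 155°   (analog 21° ↓)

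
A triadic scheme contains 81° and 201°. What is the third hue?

A triad spaces three hues 120° apart.
The full set is {81°, 201°, 321°}.

321°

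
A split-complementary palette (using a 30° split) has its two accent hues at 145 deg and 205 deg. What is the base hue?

355°

The accents sit 30° either side of the complement, so the complement is their short-arc midpoint on the wheel.
Short-arc midpoint of 145° and 205°: 175°.
Base is 180° from the complement: 175 − 180 = -5 → -5 + 360 = 355°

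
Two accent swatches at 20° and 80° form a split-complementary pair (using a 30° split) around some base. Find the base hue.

The accents sit 30° either side of the complement, so the complement is their short-arc midpoint on the wheel.
Short-arc midpoint of 20° and 80°: 50°.
Base is 180° from the complement: 50 − 180 = -130 → -130 + 360 = 230°

230°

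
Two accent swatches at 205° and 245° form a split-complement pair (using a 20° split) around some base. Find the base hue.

The accents sit 20° either side of the complement, so the complement is their short-arc midpoint on the wheel.
Short-arc midpoint of 205° and 245°: 225°.
Base is 180° from the complement: 225 − 180 = 45°

45°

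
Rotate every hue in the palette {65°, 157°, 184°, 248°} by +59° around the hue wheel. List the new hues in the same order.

65 + 59 = 124°
157 + 59 = 216°
184 + 59 = 243°
248 + 59 = 307°

124°, 216°, 243°, 307°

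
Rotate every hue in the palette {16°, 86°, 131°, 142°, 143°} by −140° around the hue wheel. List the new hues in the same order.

236°, 306°, 351°, 2°, 3°

16 − 140 = -124 → -124 + 360 = 236°
86 − 140 = -54 → -54 + 360 = 306°
131 − 140 = -9 → -9 + 360 = 351°
142 − 140 = 2°
143 − 140 = 3°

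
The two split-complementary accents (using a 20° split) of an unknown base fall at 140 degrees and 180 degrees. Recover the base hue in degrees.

The accents sit 20° either side of the complement, so the complement is their short-arc midpoint on the wheel.
Short-arc midpoint of 140° and 180°: 160°.
Base is 180° from the complement: 160 − 180 = -20 → -20 + 360 = 340°

340°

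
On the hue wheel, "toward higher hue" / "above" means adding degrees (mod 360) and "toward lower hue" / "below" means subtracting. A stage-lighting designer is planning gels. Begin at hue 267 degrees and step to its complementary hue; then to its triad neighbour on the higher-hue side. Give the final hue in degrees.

+180° (complement): 267 + 180 = 447 → 447 − 360 = 87°
+120° (triadic ↑): 87 + 120 = 207°

207°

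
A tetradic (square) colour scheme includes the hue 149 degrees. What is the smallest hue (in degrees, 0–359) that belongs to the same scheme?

59°

A square tetradic scheme places four hues every 90°.
The full set through 149° is {59°, 149°, 239°, 329°}.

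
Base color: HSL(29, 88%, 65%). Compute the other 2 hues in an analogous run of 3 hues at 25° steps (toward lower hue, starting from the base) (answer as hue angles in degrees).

4° and 339°

Analogous hues sit every 25° along the wheel.
29 − 25 = 4°
29 − 50 = -21 → -21 + 360 = 339°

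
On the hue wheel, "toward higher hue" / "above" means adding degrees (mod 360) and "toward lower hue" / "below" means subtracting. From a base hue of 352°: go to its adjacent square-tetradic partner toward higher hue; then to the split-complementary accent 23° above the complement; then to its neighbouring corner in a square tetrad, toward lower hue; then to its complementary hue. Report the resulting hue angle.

square ↑ +90°: 352 + 90 = 442 → 442 − 360 = 82°
split-comp 23° ↑ +203°: 82 + 203 = 285°
square ↓ −90°: 285 − 90 = 195°
complement +180°: 195 + 180 = 375 → 375 − 360 = 15°

15°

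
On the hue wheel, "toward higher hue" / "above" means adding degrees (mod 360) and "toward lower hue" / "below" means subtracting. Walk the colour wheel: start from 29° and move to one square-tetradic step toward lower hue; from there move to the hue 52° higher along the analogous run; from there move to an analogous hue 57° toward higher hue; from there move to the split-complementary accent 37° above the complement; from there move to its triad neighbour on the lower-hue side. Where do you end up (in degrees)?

square ↓ −90°: 29 − 90 = -61 → -61 + 360 = 299°
analog 52° ↑ +52°: 299 + 52 = 351°
analog 57° ↑ +57°: 351 + 57 = 408 → 408 − 360 = 48°
split-comp 37° ↑ +217°: 48 + 217 = 265°
triadic ↓ −120°: 265 − 120 = 145°

145°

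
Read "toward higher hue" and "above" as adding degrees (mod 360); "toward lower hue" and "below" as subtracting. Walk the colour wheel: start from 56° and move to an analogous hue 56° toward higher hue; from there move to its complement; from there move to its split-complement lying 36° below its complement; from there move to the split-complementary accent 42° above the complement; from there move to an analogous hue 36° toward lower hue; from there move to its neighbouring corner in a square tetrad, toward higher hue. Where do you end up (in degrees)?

352°

56 + 56 = 112°   (analog 56° ↑)
112 + 180 = 292°   (complement)
292 + 144 = 436 → 436 − 360 = 76°   (split-comp 36° ↓)
76 + 222 = 298°   (split-comp 42° ↑)
298 − 36 = 262°   (analog 36° ↓)
262 + 90 = 352°   (square ↑)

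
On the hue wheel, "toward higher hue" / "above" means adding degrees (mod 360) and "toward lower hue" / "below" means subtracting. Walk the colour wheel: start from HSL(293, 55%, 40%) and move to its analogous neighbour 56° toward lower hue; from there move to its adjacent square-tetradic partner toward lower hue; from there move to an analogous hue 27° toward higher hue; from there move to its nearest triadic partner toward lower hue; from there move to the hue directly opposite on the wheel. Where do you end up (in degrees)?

234°

293 − 56 = 237°   (analog 56° ↓)
237 − 90 = 147°   (square ↓)
147 + 27 = 174°   (analog 27° ↑)
174 − 120 = 54°   (triadic ↓)
54 + 180 = 234°   (complement)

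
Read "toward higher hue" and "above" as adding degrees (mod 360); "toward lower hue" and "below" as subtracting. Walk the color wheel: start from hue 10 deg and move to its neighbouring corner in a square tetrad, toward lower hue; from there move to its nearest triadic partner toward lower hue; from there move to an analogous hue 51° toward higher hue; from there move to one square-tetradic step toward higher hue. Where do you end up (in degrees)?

10 − 90 = -80 → -80 + 360 = 280°   (square ↓)
280 − 120 = 160°   (triadic ↓)
160 + 51 = 211°   (analog 51° ↑)
211 + 90 = 301°   (square ↑)

301°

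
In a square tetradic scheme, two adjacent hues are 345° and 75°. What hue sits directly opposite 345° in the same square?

165°

A square tetradic scheme places four hues 90° apart; opposite corners are 180° apart.
345 + 180 = 525 → 525 − 360 = 165°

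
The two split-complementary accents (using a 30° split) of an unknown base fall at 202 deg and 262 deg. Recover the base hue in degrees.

The accents sit 30° either side of the complement, so the complement is their short-arc midpoint on the wheel.
Short-arc midpoint of 202° and 262°: 232°.
Base is 180° from the complement: 232 − 180 = 52°

52°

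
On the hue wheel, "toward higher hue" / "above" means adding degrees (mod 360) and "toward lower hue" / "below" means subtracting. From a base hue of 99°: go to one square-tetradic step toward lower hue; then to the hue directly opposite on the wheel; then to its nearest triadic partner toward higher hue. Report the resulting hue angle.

99 − 90 = 9°   (square ↓)
9 + 180 = 189°   (complement)
189 + 120 = 309°   (triadic ↑)

309°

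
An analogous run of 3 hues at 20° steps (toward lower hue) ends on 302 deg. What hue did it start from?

342°

2 steps of 20° (toward lower hue) give a net shift of −40°.
Start = end − shift: 302 + 40 = 342°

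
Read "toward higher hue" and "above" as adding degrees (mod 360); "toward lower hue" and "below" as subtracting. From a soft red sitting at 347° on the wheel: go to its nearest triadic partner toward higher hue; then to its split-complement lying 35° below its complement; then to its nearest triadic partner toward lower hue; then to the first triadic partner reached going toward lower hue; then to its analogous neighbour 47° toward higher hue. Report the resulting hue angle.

59°

+120° (triadic ↑): 347 + 120 = 467 → 467 − 360 = 107°
+145° (split-comp 35° ↓): 107 + 145 = 252°
−120° (triadic ↓): 252 − 120 = 132°
−120° (triadic ↓): 132 − 120 = 12°
+47° (analog 47° ↑): 12 + 47 = 59°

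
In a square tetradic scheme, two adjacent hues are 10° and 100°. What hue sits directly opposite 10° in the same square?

190°

A square tetradic scheme places four hues 90° apart; opposite corners are 180° apart.
10 + 180 = 190°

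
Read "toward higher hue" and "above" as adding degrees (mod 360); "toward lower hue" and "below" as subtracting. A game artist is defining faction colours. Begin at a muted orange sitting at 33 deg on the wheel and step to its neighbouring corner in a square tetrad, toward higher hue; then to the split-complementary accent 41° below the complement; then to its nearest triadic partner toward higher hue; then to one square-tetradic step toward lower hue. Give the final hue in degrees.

+90° (square ↑): 33 + 90 = 123°
+139° (split-comp 41° ↓): 123 + 139 = 262°
+120° (triadic ↑): 262 + 120 = 382 → 382 − 360 = 22°
−90° (square ↓): 22 − 90 = -68 → -68 + 360 = 292°

292°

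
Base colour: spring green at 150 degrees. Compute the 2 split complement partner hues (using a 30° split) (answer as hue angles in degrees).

300° and 0°

Complement of 150 degrees: 150 + 180 = 330°
330 − 30 = 300°
330 + 30 = 360 → 360 − 360 = 0°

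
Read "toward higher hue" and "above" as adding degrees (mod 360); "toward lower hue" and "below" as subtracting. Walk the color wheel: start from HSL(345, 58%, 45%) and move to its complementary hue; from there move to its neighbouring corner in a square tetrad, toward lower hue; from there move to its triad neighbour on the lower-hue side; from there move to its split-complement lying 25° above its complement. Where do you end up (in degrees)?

345 + 180 = 525 → 525 − 360 = 165°   (complement)
165 − 90 = 75°   (square ↓)
75 − 120 = -45 → -45 + 360 = 315°   (triadic ↓)
315 + 205 = 520 → 520 − 360 = 160°   (split-comp 25° ↑)

160°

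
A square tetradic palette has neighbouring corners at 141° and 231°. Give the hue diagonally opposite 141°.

A square tetradic scheme places four hues 90° apart; opposite corners are 180° apart.
141 + 180 = 321°

321°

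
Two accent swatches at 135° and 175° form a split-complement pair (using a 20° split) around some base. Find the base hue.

335°

The accents sit 20° either side of the complement, so the complement is their short-arc midpoint on the wheel.
Short-arc midpoint of 135° and 175°: 155°.
Base is 180° from the complement: 155 − 180 = -25 → -25 + 360 = 335°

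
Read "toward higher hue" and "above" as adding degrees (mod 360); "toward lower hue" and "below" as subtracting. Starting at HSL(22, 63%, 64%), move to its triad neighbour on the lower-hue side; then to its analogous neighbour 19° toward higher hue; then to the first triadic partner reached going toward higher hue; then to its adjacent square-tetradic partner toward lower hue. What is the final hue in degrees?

311°

triadic ↓ −120°: 22 − 120 = -98 → -98 + 360 = 262°
analog 19° ↑ +19°: 262 + 19 = 281°
triadic ↑ +120°: 281 + 120 = 401 → 401 − 360 = 41°
square ↓ −90°: 41 − 90 = -49 → -49 + 360 = 311°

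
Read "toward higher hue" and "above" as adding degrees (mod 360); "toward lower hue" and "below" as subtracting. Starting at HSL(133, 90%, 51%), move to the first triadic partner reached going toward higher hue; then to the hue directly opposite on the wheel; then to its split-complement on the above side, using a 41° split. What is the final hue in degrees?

+120° (triadic ↑): 133 + 120 = 253°
+180° (complement): 253 + 180 = 433 → 433 − 360 = 73°
+221° (split-comp 41° ↑): 73 + 221 = 294°

294°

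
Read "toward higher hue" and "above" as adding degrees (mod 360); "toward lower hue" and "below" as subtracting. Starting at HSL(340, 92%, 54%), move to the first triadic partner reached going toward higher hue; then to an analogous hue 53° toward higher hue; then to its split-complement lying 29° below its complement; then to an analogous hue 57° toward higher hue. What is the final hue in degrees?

1°

triadic ↑ +120°: 340 + 120 = 460 → 460 − 360 = 100°
analog 53° ↑ +53°: 100 + 53 = 153°
split-comp 29° ↓ +151°: 153 + 151 = 304°
analog 57° ↑ +57°: 304 + 57 = 361 → 361 − 360 = 1°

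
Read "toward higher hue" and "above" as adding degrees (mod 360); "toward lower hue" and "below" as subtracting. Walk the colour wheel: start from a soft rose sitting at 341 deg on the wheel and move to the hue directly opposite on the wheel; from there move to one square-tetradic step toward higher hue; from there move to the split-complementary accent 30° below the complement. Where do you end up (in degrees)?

41°

+180° (complement): 341 + 180 = 521 → 521 − 360 = 161°
+90° (square ↑): 161 + 90 = 251°
+150° (split-comp 30° ↓): 251 + 150 = 401 → 401 − 360 = 41°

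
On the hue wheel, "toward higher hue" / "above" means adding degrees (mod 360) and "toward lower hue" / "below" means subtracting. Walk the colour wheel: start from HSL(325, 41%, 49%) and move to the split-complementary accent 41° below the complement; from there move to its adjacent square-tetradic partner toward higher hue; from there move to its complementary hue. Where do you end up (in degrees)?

14°

325 + 139 = 464 → 464 − 360 = 104°   (split-comp 41° ↓)
104 + 90 = 194°   (square ↑)
194 + 180 = 374 → 374 − 360 = 14°   (complement)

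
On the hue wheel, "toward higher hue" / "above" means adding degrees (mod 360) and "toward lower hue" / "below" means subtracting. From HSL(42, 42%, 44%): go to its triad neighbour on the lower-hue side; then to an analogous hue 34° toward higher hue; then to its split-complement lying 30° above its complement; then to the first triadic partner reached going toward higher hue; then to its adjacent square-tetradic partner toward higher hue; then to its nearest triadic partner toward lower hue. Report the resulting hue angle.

256°

triadic ↓ −120°: 42 − 120 = -78 → -78 + 360 = 282°
analog 34° ↑ +34°: 282 + 34 = 316°
split-comp 30° ↑ +210°: 316 + 210 = 526 → 526 − 360 = 166°
triadic ↑ +120°: 166 + 120 = 286°
square ↑ +90°: 286 + 90 = 376 → 376 − 360 = 16°
triadic ↓ −120°: 16 − 120 = -104 → -104 + 360 = 256°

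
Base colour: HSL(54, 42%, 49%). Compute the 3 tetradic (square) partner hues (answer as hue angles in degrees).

A square tetradic scheme places four hues every 90°.
54 + 90 = 144°
54 + 180 = 234°
54 + 270 = 324°

144°, 234°, 324°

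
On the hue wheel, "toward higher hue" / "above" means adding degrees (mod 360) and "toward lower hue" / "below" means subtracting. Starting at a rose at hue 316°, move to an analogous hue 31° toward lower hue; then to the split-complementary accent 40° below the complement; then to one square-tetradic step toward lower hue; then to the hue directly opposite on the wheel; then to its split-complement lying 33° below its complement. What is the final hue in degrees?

−31° (analog 31° ↓): 316 − 31 = 285°
+140° (split-comp 40° ↓): 285 + 140 = 425 → 425 − 360 = 65°
−90° (square ↓): 65 − 90 = -25 → -25 + 360 = 335°
+180° (complement): 335 + 180 = 515 → 515 − 360 = 155°
+147° (split-comp 33° ↓): 155 + 147 = 302°

302°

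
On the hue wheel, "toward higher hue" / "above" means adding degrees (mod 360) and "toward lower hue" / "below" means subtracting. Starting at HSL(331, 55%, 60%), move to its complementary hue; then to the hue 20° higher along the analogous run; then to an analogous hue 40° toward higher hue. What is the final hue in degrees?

+180° (complement): 331 + 180 = 511 → 511 − 360 = 151°
+20° (analog 20° ↑): 151 + 20 = 171°
+40° (analog 40° ↑): 171 + 40 = 211°

211°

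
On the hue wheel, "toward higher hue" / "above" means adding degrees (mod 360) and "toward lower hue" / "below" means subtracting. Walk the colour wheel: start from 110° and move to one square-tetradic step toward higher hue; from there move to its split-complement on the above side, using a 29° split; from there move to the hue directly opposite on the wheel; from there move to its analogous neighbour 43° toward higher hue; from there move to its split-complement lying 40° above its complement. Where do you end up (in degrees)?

132°

square ↑ +90°: 110 + 90 = 200°
split-comp 29° ↑ +209°: 200 + 209 = 409 → 409 − 360 = 49°
complement +180°: 49 + 180 = 229°
analog 43° ↑ +43°: 229 + 43 = 272°
split-comp 40° ↑ +220°: 272 + 220 = 492 → 492 − 360 = 132°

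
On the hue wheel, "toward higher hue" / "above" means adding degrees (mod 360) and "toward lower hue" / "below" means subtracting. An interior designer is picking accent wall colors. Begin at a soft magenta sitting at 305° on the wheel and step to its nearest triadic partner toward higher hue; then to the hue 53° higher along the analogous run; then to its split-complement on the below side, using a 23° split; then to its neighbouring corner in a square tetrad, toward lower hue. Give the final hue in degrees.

185°

+120° (triadic ↑): 305 + 120 = 425 → 425 − 360 = 65°
+53° (analog 53° ↑): 65 + 53 = 118°
+157° (split-comp 23° ↓): 118 + 157 = 275°
−90° (square ↓): 275 − 90 = 185°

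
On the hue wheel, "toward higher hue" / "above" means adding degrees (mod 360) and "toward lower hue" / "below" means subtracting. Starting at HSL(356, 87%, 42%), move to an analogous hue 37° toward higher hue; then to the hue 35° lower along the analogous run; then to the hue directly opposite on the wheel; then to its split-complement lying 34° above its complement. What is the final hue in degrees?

32°

analog 37° ↑ +37°: 356 + 37 = 393 → 393 − 360 = 33°
analog 35° ↓ −35°: 33 − 35 = -2 → -2 + 360 = 358°
complement +180°: 358 + 180 = 538 → 538 − 360 = 178°
split-comp 34° ↑ +214°: 178 + 214 = 392 → 392 − 360 = 32°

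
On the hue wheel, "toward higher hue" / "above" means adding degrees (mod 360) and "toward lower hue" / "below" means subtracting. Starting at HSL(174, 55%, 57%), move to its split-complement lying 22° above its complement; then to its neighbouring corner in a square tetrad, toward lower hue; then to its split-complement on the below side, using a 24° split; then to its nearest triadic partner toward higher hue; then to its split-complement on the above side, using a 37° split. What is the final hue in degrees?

174 + 202 = 376 → 376 − 360 = 16°   (split-comp 22° ↑)
16 − 90 = -74 → -74 + 360 = 286°   (square ↓)
286 + 156 = 442 → 442 − 360 = 82°   (split-comp 24° ↓)
82 + 120 = 202°   (triadic ↑)
202 + 217 = 419 → 419 − 360 = 59°   (split-comp 37° ↑)

59°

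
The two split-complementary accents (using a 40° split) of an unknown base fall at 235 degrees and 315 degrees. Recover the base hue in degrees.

95°

The accents sit 40° either side of the complement, so the complement is their short-arc midpoint on the wheel.
Short-arc midpoint of 235° and 315°: 275°.
Base is 180° from the complement: 275 − 180 = 95°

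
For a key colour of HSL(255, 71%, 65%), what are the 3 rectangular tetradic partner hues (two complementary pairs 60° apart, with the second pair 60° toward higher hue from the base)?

315°, 75° and 135°

A rectangular tetradic uses two complementary pairs 60° apart: offsets 0°, 60°, 180°, 240°.
255 + 60 = 315°
255 + 180 = 435 → 435 − 360 = 75°
255 + 240 = 495 → 495 − 360 = 135°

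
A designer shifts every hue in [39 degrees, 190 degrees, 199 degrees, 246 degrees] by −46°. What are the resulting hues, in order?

39 − 46 = -7 → -7 + 360 = 353°
190 − 46 = 144°
199 − 46 = 153°
246 − 46 = 200°

353°, 144°, 153°, 200°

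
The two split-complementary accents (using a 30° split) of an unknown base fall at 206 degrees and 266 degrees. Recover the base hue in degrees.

The accents sit 30° either side of the complement, so the complement is their short-arc midpoint on the wheel.
Short-arc midpoint of 206° and 266°: 236°.
Base is 180° from the complement: 236 − 180 = 56°

56°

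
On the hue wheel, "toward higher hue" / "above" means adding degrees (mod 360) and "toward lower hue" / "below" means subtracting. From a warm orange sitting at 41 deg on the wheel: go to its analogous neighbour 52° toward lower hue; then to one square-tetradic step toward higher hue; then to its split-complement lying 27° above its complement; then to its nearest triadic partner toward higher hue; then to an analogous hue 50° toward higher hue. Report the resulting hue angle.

96°

−52° (analog 52° ↓): 41 − 52 = -11 → -11 + 360 = 349°
+90° (square ↑): 349 + 90 = 439 → 439 − 360 = 79°
+207° (split-comp 27° ↑): 79 + 207 = 286°
+120° (triadic ↑): 286 + 120 = 406 → 406 − 360 = 46°
+50° (analog 50° ↑): 46 + 50 = 96°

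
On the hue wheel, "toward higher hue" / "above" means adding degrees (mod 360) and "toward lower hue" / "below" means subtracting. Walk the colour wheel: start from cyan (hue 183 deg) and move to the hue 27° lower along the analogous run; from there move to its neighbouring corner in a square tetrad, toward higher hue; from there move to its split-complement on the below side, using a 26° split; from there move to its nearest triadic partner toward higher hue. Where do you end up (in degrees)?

183 − 27 = 156°   (analog 27° ↓)
156 + 90 = 246°   (square ↑)
246 + 154 = 400 → 400 − 360 = 40°   (split-comp 26° ↓)
40 + 120 = 160°   (triadic ↑)

160°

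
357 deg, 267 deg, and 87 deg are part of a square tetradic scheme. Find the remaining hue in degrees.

177°

A square tetradic scheme places four hues every 90°.
The full set through 87° is {87°, 177°, 267°, 357°}.
Given {87°, 267°, 357°}, the missing hue is 177°.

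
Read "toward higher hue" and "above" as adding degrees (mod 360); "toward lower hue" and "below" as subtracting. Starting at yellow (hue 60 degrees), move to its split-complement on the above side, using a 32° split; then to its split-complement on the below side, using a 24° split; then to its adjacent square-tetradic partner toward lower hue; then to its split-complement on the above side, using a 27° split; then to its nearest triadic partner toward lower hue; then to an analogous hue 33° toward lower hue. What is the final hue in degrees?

32°

+212° (split-comp 32° ↑): 60 + 212 = 272°
+156° (split-comp 24° ↓): 272 + 156 = 428 → 428 − 360 = 68°
−90° (square ↓): 68 − 90 = -22 → -22 + 360 = 338°
+207° (split-comp 27° ↑): 338 + 207 = 545 → 545 − 360 = 185°
−120° (triadic ↓): 185 − 120 = 65°
−33° (analog 33° ↓): 65 − 33 = 32°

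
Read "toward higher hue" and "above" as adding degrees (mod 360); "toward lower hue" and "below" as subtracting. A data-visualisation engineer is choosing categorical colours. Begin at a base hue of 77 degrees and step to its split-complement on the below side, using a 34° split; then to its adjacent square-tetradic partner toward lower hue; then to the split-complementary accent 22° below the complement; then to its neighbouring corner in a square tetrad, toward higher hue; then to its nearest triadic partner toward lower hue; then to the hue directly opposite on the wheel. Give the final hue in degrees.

81°

77 + 146 = 223°   (split-comp 34° ↓)
223 − 90 = 133°   (square ↓)
133 + 158 = 291°   (split-comp 22° ↓)
291 + 90 = 381 → 381 − 360 = 21°   (square ↑)
21 − 120 = -99 → -99 + 360 = 261°   (triadic ↓)
261 + 180 = 441 → 441 − 360 = 81°   (complement)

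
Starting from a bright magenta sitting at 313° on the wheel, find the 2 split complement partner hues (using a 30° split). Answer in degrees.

Split-complementary hues sit 30° either side of the complement.
Complement of 313°: 313 + 180 = 493 → 493 − 360 = 133°
133 − 30 = 103°
133 + 30 = 163°

103° and 163°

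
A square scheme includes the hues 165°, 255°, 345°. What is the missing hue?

75°

A square tetradic scheme places four hues every 90°.
The full set through 165° is {75°, 165°, 255°, 345°}.
Given {165°, 255°, 345°}, the missing hue is 75°.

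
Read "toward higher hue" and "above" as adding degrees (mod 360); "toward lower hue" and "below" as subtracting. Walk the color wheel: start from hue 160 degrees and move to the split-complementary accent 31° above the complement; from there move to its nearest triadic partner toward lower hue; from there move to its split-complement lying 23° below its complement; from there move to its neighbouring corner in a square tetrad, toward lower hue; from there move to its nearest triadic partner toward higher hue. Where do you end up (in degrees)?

78°

160 + 211 = 371 → 371 − 360 = 11°   (split-comp 31° ↑)
11 − 120 = -109 → -109 + 360 = 251°   (triadic ↓)
251 + 157 = 408 → 408 − 360 = 48°   (split-comp 23° ↓)
48 − 90 = -42 → -42 + 360 = 318°   (square ↓)
318 + 120 = 438 → 438 − 360 = 78°   (triadic ↑)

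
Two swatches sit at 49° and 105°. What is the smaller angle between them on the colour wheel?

|49 − 105| = 56.
56 ≤ 180, so the shorter arc is 56°.

56°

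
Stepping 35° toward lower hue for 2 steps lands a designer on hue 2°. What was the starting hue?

72°

2 steps of 35° (toward lower hue) give a net shift of −70°.
Start = end − shift: 2 + 70 = 72°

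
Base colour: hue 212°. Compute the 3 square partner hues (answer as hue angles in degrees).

302°, 32° and 122°

A square tetradic scheme places four hues every 90°.
212 + 90 = 302°
212 + 180 = 392 → 392 − 360 = 32°
212 + 270 = 482 → 482 − 360 = 122°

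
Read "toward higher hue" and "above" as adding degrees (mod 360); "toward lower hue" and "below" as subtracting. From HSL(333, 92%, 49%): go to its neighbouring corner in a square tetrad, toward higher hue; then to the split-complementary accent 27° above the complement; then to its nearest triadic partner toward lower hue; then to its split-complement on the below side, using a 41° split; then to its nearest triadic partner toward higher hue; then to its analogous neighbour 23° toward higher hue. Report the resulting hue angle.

333 + 90 = 423 → 423 − 360 = 63°   (square ↑)
63 + 207 = 270°   (split-comp 27° ↑)
270 − 120 = 150°   (triadic ↓)
150 + 139 = 289°   (split-comp 41° ↓)
289 + 120 = 409 → 409 − 360 = 49°   (triadic ↑)
49 + 23 = 72°   (analog 23° ↑)

72°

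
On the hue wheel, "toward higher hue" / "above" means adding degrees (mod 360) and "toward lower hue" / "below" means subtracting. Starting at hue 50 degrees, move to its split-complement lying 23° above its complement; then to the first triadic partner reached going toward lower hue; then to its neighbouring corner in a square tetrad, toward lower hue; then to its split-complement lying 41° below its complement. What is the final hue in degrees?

182°

split-comp 23° ↑ +203°: 50 + 203 = 253°
triadic ↓ −120°: 253 − 120 = 133°
square ↓ −90°: 133 − 90 = 43°
split-comp 41° ↓ +139°: 43 + 139 = 182°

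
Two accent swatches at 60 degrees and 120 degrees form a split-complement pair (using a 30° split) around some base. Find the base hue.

The accents sit 30° either side of the complement, so the complement is their short-arc midpoint on the wheel.
Short-arc midpoint of 60° and 120°: 90°.
Base is 180° from the complement: 90 − 180 = -90 → -90 + 360 = 270°

270°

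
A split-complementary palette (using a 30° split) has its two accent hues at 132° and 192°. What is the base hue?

342°

The accents sit 30° either side of the complement, so the complement is their short-arc midpoint on the wheel.
Short-arc midpoint of 132° and 192°: 162°.
Base is 180° from the complement: 162 − 180 = -18 → -18 + 360 = 342°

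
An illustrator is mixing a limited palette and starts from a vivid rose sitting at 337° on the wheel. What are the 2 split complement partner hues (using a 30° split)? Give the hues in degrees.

Split-complementary hues sit 30° either side of the complement.
Complement of 337°: 337 + 180 = 517 → 517 − 360 = 157°
157 − 30 = 127°
157 + 30 = 187°

127° and 187°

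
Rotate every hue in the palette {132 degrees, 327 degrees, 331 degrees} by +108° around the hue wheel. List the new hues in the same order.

240°, 75°, 79°

132 + 108 = 240°
327 + 108 = 435 → 435 − 360 = 75°
331 + 108 = 439 → 439 − 360 = 79°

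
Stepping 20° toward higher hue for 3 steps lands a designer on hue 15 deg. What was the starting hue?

315°

3 steps of 20° (toward higher hue) give a net shift of +60°.
Start = end − shift: 15 − 60 = -45 → -45 + 360 = 315°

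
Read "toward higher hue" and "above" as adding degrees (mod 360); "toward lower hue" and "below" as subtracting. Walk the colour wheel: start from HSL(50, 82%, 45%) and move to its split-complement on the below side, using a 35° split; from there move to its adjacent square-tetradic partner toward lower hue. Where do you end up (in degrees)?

105°

50 + 145 = 195°   (split-comp 35° ↓)
195 − 90 = 105°   (square ↓)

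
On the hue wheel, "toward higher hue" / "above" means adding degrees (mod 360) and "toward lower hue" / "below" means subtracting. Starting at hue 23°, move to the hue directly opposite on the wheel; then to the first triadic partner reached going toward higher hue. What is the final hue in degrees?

+180° (complement): 23 + 180 = 203°
+120° (triadic ↑): 203 + 120 = 323°

323°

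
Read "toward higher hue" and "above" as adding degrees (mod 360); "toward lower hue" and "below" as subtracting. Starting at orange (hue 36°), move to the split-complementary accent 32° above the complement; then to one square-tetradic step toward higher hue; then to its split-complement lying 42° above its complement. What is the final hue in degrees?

200°

+212° (split-comp 32° ↑): 36 + 212 = 248°
+90° (square ↑): 248 + 90 = 338°
+222° (split-comp 42° ↑): 338 + 222 = 560 → 560 − 360 = 200°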